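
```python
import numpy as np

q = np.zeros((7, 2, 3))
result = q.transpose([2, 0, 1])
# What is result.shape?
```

(3, 7, 2)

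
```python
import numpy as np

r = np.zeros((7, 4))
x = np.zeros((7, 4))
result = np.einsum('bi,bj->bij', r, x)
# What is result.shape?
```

(7, 4, 4)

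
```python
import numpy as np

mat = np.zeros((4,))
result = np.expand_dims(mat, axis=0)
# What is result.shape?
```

(1, 4)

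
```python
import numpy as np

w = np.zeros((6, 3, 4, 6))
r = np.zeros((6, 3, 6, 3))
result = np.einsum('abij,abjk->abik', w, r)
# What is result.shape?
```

(6, 3, 4, 3)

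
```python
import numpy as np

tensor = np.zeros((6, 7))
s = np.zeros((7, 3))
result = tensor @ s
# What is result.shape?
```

(6, 3)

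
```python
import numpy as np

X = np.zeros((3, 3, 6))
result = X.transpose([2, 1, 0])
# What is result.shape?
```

(6, 3, 3)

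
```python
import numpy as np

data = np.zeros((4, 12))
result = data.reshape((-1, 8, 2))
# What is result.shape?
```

(3, 8, 2)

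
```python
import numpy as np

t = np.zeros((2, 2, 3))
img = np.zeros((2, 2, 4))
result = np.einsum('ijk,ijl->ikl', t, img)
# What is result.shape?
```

(2, 3, 4)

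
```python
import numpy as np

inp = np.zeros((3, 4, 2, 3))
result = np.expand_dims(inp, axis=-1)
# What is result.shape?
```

(3, 4, 2, 3, 1)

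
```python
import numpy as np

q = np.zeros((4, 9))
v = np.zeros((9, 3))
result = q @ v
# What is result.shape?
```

(4, 3)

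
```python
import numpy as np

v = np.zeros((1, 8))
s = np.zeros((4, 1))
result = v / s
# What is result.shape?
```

(4, 8)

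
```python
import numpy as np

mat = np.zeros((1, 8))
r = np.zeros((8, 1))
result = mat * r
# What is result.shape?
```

(8, 8)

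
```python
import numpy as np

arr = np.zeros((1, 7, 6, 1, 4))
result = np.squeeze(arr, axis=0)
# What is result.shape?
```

(7, 6, 1, 4)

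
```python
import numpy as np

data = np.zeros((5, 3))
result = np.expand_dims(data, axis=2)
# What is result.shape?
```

(5, 3, 1)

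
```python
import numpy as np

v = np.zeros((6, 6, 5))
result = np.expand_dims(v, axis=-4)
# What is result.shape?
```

(1, 6, 6, 5)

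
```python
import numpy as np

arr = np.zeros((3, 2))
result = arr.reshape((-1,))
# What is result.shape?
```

(6,)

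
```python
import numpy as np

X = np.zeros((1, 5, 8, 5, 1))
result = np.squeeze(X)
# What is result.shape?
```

(5, 8, 5)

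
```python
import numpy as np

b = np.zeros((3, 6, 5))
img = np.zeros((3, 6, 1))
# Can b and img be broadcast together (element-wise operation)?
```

Yes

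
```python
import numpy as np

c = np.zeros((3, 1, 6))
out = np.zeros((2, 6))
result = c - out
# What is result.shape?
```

(3, 2, 6)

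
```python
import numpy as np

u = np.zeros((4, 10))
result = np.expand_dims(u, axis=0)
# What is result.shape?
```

(1, 4, 10)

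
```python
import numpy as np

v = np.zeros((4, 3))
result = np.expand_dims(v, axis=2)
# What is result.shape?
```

(4, 3, 1)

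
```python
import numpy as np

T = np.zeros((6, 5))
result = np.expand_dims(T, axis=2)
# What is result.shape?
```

(6, 5, 1)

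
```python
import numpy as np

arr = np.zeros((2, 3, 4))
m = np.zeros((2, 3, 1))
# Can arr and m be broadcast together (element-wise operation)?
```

Yes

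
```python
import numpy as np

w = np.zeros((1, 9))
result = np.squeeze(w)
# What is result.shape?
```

(9,)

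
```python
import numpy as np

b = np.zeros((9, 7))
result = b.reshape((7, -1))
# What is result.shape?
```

(7, 9)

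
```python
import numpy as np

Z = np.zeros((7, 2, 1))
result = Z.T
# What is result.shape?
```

(1, 2, 7)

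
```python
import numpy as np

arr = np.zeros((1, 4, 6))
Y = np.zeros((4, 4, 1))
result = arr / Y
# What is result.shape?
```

(4, 4, 6)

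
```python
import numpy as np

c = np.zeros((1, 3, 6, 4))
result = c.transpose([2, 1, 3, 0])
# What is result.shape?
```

(6, 3, 4, 1)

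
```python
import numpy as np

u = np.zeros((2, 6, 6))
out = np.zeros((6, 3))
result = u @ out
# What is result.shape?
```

(2, 6, 3)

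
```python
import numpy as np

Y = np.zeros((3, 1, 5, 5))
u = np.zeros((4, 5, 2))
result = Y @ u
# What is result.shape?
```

(3, 4, 5, 2)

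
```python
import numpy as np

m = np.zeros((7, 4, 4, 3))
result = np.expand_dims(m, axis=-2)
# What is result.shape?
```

(7, 4, 4, 1, 3)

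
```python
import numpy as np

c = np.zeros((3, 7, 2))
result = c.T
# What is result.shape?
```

(2, 7, 3)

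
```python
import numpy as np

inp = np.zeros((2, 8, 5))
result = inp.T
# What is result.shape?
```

(5, 8, 2)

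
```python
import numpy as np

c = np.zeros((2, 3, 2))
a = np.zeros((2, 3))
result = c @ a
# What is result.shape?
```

(2, 3, 3)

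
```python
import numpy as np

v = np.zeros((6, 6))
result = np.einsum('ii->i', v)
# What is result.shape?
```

(6,)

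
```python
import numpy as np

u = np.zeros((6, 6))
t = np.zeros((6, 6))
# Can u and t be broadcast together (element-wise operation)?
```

Yes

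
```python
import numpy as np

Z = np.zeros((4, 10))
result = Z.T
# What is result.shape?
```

(10, 4)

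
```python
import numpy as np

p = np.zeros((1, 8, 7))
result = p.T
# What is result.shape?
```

(7, 8, 1)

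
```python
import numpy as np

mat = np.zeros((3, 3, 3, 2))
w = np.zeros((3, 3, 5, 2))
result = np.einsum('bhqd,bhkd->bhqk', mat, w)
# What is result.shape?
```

(3, 3, 3, 5)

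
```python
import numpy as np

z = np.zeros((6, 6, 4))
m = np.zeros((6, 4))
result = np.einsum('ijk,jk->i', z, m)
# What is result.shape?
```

(6,)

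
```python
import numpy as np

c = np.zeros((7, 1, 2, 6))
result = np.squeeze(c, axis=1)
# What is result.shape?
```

(7, 2, 6)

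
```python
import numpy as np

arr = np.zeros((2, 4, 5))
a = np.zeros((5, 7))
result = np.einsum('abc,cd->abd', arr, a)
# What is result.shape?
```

(2, 4, 7)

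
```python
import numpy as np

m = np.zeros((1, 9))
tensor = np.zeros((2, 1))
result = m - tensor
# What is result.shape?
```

(2, 9)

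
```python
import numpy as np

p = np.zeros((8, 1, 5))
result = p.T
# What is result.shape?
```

(5, 1, 8)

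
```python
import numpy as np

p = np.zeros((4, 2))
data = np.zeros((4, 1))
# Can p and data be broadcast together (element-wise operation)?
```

Yes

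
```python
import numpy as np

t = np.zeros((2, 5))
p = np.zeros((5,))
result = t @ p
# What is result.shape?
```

(2,)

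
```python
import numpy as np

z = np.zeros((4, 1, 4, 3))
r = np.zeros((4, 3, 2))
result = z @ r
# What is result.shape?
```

(4, 4, 4, 2)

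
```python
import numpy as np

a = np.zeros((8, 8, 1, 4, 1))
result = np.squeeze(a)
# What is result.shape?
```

(8, 8, 4)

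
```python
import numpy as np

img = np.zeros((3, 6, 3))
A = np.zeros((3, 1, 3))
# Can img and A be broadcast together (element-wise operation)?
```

Yes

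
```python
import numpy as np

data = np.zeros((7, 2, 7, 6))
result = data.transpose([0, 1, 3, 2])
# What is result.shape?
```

(7, 2, 6, 7)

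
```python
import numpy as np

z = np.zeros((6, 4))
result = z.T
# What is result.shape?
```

(4, 6)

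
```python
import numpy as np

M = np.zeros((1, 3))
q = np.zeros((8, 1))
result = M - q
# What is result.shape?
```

(8, 3)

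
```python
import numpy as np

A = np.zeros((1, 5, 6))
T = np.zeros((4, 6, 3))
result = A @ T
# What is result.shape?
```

(4, 5, 3)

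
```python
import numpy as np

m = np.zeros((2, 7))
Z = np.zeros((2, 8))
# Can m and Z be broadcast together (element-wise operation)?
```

No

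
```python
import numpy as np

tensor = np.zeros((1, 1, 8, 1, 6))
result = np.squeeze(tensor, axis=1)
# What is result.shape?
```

(1, 8, 1, 6)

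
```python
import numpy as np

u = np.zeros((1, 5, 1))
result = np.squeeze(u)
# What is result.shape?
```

(5,)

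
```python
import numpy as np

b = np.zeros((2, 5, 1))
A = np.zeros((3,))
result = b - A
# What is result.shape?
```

(2, 5, 3)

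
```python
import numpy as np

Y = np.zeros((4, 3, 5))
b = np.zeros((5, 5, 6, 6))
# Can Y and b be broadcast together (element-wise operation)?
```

No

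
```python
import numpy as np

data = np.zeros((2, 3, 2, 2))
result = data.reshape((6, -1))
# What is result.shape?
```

(6, 4)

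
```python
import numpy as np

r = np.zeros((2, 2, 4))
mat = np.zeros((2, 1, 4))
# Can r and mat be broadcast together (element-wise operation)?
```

Yes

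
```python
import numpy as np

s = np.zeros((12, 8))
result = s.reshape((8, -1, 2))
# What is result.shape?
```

(8, 6, 2)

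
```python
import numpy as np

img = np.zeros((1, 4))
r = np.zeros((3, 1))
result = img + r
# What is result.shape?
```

(3, 4)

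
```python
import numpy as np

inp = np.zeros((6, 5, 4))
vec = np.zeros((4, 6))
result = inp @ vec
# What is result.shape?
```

(6, 5, 6)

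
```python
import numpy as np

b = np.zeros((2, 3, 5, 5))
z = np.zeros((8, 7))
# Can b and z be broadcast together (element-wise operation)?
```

No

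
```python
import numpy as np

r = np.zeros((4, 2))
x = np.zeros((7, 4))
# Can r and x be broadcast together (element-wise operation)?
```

No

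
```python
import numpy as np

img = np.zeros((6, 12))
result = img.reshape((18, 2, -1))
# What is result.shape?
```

(18, 2, 2)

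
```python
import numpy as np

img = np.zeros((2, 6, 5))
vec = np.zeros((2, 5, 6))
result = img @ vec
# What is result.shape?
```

(2, 6, 6)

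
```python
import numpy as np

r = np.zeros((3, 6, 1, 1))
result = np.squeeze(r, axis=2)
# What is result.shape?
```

(3, 6, 1)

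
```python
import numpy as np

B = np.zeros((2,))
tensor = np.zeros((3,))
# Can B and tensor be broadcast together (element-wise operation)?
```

No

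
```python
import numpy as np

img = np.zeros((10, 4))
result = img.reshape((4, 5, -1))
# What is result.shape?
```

(4, 5, 2)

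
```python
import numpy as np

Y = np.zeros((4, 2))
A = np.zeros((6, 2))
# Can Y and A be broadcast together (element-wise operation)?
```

No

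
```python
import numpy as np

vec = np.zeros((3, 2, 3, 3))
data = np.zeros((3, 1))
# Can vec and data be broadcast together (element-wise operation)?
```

Yes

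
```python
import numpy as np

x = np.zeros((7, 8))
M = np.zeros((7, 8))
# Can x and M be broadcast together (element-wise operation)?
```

Yes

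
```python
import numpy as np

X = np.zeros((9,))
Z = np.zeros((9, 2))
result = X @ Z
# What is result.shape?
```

(2,)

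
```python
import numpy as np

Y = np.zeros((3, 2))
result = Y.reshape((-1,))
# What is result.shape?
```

(6,)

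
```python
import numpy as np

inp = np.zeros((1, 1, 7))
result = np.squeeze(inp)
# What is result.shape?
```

(7,)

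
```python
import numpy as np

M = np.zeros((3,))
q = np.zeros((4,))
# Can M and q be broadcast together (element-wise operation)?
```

No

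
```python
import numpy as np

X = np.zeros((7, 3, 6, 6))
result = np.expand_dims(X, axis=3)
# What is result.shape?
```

(7, 3, 6, 1, 6)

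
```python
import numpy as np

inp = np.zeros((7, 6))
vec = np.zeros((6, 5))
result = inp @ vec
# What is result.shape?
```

(7, 5)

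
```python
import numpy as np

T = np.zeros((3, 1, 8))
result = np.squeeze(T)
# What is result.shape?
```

(3, 8)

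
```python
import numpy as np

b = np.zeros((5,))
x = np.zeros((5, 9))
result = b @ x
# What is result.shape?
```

(9,)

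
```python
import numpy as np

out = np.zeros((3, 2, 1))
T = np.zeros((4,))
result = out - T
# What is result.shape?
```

(3, 2, 4)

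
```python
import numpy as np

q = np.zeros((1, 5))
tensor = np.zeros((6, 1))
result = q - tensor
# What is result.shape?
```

(6, 5)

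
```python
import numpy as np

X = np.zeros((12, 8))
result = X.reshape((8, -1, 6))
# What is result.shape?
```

(8, 2, 6)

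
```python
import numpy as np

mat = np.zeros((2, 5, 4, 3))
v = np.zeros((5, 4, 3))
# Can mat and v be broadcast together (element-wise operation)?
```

Yes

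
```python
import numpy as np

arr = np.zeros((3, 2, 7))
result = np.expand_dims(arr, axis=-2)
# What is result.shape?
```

(3, 2, 1, 7)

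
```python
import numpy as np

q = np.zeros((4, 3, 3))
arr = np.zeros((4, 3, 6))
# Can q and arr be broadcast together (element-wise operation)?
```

No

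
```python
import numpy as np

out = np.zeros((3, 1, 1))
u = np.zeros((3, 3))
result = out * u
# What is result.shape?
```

(3, 3, 3)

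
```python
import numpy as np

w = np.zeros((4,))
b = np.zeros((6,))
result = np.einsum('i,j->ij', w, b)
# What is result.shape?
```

(4, 6)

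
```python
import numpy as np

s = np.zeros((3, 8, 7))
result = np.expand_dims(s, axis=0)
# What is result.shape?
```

(1, 3, 8, 7)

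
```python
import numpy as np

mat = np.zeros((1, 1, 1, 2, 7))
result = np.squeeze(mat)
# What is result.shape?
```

(2, 7)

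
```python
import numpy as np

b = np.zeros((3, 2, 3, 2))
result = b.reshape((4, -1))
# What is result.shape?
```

(4, 9)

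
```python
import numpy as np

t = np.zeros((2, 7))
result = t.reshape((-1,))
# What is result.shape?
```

(14,)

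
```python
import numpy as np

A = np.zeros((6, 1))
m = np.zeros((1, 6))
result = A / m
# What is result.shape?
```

(6, 6)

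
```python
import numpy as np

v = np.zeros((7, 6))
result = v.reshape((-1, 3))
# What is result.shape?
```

(14, 3)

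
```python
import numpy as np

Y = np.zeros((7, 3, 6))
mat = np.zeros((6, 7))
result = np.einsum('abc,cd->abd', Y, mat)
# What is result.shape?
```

(7, 3, 7)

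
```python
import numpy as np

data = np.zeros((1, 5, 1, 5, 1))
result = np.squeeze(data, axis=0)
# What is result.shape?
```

(5, 1, 5, 1)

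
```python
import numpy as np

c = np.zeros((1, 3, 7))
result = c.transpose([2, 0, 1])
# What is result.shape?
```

(7, 1, 3)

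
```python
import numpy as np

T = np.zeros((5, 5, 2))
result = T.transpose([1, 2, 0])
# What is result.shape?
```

(5, 2, 5)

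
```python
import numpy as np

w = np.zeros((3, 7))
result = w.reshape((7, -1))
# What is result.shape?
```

(7, 3)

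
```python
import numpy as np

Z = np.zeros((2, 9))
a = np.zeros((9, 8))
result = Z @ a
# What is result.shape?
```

(2, 8)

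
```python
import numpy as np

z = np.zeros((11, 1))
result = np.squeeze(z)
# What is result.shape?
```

(11,)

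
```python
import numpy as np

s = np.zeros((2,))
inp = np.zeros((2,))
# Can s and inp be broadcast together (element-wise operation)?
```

Yes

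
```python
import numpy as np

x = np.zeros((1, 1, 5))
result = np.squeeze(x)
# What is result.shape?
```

(5,)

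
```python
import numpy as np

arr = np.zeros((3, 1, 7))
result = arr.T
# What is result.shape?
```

(7, 1, 3)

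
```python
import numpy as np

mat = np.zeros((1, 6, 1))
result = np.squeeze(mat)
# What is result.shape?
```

(6,)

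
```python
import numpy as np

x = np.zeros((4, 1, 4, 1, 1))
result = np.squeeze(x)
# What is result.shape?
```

(4, 4)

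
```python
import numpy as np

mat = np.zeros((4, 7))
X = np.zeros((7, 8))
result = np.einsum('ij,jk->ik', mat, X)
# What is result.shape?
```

(4, 8)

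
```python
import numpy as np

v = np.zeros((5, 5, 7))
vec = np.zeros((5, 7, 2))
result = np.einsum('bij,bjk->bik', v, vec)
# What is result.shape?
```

(5, 5, 2)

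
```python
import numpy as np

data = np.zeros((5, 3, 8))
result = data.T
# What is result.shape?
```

(8, 3, 5)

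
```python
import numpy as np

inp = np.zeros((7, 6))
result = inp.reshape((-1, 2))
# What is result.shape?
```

(21, 2)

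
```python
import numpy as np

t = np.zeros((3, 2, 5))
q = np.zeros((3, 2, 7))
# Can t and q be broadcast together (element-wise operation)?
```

No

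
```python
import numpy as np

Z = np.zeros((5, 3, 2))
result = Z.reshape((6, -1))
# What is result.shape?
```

(6, 5)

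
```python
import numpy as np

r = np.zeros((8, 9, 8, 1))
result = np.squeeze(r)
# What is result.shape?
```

(8, 9, 8)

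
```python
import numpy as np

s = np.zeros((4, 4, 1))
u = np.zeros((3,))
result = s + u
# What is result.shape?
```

(4, 4, 3)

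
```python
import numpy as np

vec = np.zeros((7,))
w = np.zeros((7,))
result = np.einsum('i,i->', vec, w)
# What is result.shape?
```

()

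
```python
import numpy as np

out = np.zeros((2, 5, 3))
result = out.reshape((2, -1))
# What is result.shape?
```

(2, 15)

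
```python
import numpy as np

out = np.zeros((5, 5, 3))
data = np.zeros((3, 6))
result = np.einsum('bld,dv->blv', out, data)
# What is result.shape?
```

(5, 5, 6)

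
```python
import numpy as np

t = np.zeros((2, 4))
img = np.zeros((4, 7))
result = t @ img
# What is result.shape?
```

(2, 7)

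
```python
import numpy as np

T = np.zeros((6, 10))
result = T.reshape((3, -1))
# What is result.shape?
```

(3, 20)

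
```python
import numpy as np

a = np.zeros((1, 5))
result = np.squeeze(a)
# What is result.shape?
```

(5,)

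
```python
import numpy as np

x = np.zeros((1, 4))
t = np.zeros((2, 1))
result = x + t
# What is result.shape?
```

(2, 4)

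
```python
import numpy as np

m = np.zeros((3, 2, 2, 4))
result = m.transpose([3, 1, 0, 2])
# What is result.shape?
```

(4, 2, 3, 2)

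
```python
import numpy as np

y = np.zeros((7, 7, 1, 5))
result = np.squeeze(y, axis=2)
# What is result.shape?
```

(7, 7, 5)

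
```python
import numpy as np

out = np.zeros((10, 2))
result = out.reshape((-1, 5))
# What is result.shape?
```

(4, 5)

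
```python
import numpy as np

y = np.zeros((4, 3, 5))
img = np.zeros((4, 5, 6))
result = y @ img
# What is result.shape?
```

(4, 3, 6)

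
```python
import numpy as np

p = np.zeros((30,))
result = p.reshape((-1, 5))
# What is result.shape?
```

(6, 5)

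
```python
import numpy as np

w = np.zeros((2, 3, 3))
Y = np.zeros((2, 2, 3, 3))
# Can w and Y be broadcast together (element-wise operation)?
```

Yes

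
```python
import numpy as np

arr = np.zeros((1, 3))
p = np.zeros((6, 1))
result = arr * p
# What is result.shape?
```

(6, 3)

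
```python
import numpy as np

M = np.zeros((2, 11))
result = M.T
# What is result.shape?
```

(11, 2)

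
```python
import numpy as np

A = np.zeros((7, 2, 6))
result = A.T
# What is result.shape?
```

(6, 2, 7)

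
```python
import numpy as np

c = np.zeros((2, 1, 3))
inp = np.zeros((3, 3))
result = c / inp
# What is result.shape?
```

(2, 3, 3)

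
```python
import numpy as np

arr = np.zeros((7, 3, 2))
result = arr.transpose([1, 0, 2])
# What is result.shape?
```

(3, 7, 2)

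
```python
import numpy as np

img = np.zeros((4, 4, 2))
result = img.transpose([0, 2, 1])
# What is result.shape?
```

(4, 2, 4)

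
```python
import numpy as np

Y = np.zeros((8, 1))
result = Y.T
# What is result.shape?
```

(1, 8)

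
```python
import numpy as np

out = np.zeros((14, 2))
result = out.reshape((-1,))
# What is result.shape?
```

(28,)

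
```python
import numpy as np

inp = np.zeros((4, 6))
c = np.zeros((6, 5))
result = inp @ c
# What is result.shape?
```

(4, 5)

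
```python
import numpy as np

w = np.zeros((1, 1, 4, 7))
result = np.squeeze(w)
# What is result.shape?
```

(4, 7)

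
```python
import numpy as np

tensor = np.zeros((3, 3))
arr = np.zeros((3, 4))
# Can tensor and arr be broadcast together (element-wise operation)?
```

No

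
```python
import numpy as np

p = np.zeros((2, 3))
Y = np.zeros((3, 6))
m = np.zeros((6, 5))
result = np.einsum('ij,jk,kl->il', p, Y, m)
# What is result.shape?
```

(2, 5)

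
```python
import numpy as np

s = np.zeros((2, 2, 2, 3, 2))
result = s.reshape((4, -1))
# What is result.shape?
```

(4, 12)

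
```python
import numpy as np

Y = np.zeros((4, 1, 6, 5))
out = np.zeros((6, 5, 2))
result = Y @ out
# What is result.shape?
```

(4, 6, 6, 2)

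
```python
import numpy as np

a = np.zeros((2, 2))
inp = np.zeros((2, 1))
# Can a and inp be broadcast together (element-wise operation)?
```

Yes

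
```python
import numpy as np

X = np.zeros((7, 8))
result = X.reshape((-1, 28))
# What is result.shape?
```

(2, 28)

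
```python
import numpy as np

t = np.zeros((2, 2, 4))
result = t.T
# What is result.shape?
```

(4, 2, 2)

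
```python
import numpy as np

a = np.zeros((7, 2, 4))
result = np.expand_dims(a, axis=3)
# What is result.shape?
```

(7, 2, 4, 1)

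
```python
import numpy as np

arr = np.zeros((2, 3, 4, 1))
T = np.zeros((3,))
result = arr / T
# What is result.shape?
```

(2, 3, 4, 3)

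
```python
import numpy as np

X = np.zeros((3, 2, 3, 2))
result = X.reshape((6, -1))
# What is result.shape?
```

(6, 6)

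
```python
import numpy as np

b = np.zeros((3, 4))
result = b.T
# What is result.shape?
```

(4, 3)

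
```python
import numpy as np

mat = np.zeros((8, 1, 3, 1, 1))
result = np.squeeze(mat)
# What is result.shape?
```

(8, 3)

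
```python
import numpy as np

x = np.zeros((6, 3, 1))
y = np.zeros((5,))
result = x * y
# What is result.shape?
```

(6, 3, 5)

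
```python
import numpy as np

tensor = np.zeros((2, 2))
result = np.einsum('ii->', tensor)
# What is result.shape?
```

()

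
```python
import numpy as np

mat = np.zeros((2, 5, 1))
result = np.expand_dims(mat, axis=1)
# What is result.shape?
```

(2, 1, 5, 1)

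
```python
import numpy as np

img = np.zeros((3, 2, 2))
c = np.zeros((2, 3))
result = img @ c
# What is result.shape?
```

(3, 2, 3)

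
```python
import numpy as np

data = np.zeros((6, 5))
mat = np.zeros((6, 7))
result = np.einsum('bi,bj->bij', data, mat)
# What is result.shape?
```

(6, 5, 7)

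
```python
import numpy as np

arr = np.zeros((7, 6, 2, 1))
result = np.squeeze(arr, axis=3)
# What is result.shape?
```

(7, 6, 2)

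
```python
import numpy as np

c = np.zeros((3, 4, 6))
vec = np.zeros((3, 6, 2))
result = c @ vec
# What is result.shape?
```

(3, 4, 2)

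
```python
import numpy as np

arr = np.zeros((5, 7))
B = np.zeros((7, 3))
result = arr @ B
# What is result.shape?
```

(5, 3)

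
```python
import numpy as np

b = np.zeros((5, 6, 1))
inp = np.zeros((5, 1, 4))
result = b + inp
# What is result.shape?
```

(5, 6, 4)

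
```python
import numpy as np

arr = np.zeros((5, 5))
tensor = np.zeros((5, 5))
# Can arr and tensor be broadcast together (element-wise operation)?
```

Yes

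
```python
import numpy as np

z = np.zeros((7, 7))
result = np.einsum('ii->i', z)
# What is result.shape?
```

(7,)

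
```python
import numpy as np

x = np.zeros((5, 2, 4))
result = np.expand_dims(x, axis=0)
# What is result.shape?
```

(1, 5, 2, 4)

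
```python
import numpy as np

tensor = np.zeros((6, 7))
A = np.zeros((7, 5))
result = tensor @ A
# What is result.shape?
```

(6, 5)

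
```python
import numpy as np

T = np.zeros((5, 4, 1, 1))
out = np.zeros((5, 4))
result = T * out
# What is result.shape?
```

(5, 4, 5, 4)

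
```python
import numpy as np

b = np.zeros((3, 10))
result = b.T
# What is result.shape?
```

(10, 3)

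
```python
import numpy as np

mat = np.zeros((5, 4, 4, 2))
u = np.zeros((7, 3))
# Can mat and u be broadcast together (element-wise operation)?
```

No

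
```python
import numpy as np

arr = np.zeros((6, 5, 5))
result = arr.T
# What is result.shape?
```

(5, 5, 6)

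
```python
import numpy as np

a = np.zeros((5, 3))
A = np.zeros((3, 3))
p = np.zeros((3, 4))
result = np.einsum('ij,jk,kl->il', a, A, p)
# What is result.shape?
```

(5, 4)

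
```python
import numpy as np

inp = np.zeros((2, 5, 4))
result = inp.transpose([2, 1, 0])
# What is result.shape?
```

(4, 5, 2)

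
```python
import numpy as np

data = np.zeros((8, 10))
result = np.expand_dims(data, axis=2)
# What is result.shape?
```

(8, 10, 1)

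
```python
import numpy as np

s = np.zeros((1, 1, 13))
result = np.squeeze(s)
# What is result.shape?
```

(13,)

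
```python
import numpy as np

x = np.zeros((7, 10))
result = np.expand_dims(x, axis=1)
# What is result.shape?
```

(7, 1, 10)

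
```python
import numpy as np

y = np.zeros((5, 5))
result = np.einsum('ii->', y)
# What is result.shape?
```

()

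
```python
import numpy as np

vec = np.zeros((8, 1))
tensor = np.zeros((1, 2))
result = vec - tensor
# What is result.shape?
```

(8, 2)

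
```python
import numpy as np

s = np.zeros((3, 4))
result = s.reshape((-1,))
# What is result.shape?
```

(12,)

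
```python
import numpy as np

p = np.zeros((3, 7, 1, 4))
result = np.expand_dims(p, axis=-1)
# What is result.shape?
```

(3, 7, 1, 4, 1)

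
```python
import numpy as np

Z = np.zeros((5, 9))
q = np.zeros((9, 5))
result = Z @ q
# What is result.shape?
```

(5, 5)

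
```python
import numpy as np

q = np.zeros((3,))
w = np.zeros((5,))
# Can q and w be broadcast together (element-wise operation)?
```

No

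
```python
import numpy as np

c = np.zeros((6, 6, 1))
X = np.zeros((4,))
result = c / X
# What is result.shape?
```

(6, 6, 4)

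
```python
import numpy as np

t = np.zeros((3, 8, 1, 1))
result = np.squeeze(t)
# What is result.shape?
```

(3, 8)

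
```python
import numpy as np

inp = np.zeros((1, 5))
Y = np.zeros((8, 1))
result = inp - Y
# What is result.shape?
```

(8, 5)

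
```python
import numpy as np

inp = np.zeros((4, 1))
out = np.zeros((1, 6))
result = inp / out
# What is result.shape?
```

(4, 6)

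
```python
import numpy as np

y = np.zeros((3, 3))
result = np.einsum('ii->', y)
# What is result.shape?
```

()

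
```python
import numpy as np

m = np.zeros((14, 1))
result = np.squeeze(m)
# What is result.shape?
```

(14,)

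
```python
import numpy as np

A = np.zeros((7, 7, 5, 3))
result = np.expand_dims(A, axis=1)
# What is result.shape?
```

(7, 1, 7, 5, 3)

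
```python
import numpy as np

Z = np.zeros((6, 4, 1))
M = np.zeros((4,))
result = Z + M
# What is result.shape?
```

(6, 4, 4)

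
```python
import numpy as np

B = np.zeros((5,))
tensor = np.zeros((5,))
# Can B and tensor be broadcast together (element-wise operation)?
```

Yes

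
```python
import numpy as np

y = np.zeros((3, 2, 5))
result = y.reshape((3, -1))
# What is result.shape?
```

(3, 10)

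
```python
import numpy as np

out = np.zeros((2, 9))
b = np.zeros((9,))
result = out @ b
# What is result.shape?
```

(2,)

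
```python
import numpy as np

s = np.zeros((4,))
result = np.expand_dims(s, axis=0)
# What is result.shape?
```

(1, 4)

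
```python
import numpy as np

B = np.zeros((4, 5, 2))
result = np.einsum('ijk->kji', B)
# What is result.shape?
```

(2, 5, 4)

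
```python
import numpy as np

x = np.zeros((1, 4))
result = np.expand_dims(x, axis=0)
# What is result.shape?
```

(1, 1, 4)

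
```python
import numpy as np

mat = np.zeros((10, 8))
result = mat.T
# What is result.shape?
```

(8, 10)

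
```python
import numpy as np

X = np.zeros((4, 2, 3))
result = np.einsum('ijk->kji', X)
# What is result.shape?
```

(3, 2, 4)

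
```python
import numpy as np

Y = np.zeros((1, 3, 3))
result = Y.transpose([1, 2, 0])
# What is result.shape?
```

(3, 3, 1)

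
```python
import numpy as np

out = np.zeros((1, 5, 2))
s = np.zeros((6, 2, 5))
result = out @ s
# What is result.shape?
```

(6, 5, 5)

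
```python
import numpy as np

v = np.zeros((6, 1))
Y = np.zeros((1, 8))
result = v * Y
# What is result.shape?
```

(6, 8)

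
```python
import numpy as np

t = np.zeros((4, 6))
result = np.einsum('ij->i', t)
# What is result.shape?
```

(4,)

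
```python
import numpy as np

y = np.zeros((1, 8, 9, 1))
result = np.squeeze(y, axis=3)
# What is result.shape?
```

(1, 8, 9)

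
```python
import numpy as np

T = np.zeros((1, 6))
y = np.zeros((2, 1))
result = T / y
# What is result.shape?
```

(2, 6)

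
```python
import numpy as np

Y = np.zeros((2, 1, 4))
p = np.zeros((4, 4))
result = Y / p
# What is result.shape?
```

(2, 4, 4)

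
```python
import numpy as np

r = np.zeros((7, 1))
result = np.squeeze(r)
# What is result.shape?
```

(7,)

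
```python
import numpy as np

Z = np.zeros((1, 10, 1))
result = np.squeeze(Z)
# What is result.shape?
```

(10,)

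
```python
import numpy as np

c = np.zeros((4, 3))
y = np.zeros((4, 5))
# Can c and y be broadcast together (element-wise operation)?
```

No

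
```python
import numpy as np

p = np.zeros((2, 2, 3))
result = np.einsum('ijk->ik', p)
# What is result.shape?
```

(2, 3)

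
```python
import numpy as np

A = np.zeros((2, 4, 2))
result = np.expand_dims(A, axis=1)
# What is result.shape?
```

(2, 1, 4, 2)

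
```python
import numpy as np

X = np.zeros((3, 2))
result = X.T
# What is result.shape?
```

(2, 3)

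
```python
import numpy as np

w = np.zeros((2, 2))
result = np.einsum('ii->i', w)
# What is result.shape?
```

(2,)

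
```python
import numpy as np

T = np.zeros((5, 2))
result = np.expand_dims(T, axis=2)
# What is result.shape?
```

(5, 2, 1)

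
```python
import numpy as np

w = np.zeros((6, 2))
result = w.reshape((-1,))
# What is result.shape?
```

(12,)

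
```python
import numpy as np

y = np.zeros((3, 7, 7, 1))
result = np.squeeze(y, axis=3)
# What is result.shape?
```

(3, 7, 7)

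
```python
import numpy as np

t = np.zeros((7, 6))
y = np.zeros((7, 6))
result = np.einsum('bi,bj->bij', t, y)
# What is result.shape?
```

(7, 6, 6)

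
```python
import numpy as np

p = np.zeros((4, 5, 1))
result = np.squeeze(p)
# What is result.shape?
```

(4, 5)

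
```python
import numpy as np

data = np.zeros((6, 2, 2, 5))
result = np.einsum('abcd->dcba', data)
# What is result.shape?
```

(5, 2, 2, 6)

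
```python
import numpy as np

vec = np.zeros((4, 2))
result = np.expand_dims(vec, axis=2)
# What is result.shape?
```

(4, 2, 1)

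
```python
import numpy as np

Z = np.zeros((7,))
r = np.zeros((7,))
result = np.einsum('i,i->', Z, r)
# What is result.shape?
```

()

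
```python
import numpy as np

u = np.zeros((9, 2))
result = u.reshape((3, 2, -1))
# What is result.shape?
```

(3, 2, 3)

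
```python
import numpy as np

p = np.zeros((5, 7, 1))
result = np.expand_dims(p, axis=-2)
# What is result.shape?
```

(5, 7, 1, 1)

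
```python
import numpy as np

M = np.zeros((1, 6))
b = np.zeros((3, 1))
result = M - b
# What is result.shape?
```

(3, 6)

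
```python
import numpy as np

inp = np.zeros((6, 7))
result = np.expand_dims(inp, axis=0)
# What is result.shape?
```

(1, 6, 7)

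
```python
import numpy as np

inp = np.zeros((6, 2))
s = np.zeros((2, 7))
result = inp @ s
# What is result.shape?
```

(6, 7)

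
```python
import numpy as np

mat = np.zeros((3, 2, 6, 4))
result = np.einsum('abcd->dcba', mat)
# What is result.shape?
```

(4, 6, 2, 3)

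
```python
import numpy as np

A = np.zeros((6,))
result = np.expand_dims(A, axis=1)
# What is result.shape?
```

(6, 1)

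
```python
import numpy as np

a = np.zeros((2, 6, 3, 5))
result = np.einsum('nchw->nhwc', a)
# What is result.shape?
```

(2, 3, 5, 6)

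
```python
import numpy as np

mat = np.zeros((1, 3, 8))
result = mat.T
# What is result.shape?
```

(8, 3, 1)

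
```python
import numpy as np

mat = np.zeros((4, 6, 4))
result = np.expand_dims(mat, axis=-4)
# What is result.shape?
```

(1, 4, 6, 4)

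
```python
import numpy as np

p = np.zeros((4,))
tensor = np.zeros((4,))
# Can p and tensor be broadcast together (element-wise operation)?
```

Yes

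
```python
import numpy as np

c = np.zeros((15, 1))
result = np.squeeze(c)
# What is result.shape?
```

(15,)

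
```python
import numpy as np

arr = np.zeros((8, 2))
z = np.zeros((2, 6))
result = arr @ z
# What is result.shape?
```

(8, 6)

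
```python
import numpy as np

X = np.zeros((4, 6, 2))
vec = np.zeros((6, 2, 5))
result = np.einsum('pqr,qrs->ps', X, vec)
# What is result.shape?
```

(4, 5)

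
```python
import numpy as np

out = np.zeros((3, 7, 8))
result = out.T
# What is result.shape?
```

(8, 7, 3)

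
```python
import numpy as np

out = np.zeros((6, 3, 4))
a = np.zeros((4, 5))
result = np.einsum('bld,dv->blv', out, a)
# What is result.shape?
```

(6, 3, 5)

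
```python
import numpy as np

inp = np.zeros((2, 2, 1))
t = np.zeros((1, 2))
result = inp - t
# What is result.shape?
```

(2, 2, 2)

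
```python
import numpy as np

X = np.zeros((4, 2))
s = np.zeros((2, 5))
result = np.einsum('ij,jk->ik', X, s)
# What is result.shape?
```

(4, 5)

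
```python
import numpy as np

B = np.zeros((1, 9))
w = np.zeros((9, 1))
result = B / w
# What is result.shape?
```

(9, 9)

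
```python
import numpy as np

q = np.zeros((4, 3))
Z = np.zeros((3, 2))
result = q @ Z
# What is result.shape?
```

(4, 2)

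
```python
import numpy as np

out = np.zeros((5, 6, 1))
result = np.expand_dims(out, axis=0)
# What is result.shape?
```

(1, 5, 6, 1)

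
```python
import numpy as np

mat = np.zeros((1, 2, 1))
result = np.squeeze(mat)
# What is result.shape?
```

(2,)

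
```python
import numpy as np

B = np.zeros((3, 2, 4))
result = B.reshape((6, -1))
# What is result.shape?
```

(6, 4)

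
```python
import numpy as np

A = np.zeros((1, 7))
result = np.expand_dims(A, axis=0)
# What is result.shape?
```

(1, 1, 7)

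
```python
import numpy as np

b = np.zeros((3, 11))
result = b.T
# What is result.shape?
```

(11, 3)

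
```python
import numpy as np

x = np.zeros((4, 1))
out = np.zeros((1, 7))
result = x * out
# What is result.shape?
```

(4, 7)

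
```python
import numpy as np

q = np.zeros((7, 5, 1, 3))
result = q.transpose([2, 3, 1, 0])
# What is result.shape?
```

(1, 3, 5, 7)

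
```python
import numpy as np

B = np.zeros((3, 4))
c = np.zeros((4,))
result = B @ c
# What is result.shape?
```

(3,)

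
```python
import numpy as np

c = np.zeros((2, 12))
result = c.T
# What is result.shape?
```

(12, 2)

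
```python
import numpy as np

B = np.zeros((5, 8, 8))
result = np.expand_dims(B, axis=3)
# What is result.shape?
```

(5, 8, 8, 1)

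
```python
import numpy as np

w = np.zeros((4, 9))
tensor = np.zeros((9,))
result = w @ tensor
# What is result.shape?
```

(4,)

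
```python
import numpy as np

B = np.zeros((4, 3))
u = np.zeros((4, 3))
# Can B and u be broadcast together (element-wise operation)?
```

Yes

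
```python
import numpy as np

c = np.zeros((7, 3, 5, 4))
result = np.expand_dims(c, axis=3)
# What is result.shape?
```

(7, 3, 5, 1, 4)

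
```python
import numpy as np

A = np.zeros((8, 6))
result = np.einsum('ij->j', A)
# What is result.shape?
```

(6,)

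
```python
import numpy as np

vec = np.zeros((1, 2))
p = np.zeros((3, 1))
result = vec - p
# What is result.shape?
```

(3, 2)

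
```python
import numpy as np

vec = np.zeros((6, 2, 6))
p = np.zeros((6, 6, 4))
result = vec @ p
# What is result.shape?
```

(6, 2, 4)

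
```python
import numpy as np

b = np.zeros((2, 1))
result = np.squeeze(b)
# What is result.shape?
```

(2,)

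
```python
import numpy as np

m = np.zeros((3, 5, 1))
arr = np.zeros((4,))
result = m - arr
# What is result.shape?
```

(3, 5, 4)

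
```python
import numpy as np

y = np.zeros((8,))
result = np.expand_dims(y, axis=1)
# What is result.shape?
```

(8, 1)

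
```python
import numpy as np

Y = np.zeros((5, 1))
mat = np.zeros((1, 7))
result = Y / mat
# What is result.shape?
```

(5, 7)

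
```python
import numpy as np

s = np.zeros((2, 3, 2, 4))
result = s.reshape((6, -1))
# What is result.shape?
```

(6, 8)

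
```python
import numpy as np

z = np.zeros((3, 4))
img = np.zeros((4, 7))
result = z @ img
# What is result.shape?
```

(3, 7)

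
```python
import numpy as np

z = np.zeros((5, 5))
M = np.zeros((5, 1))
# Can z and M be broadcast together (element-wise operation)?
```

Yes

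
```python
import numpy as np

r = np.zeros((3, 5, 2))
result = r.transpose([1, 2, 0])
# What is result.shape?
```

(5, 2, 3)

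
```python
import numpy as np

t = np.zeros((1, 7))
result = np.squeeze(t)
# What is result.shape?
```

(7,)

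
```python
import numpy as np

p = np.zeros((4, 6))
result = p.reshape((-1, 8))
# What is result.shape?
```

(3, 8)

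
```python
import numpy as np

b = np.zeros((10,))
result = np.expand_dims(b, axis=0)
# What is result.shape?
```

(1, 10)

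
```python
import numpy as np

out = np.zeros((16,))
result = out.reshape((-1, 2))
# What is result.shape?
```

(8, 2)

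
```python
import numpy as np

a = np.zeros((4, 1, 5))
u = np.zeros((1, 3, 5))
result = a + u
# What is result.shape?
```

(4, 3, 5)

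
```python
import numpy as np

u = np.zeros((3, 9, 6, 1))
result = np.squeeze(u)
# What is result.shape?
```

(3, 9, 6)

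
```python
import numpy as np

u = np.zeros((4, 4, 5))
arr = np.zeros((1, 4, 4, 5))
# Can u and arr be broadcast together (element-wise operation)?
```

Yes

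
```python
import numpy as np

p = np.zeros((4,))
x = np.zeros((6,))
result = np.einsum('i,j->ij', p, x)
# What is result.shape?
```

(4, 6)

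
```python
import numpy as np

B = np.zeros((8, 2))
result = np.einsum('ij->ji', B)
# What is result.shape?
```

(2, 8)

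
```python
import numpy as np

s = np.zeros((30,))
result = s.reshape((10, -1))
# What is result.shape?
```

(10, 3)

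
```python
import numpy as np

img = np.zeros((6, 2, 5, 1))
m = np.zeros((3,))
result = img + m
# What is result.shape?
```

(6, 2, 5, 3)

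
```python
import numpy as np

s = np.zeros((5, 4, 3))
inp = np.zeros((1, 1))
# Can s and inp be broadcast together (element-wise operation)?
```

Yes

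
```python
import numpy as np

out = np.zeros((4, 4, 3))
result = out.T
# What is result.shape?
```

(3, 4, 4)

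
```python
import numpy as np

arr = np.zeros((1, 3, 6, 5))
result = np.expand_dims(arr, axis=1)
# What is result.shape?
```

(1, 1, 3, 6, 5)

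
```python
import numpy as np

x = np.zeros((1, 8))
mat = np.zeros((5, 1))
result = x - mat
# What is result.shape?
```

(5, 8)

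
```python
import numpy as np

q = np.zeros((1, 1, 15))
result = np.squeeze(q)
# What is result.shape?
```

(15,)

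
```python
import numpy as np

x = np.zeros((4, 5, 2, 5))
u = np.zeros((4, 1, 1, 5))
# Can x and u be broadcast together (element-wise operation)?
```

Yes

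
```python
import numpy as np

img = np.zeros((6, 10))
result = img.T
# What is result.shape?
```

(10, 6)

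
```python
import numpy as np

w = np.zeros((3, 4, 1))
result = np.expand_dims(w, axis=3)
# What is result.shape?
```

(3, 4, 1, 1)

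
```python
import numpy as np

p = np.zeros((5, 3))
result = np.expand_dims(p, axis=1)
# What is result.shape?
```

(5, 1, 3)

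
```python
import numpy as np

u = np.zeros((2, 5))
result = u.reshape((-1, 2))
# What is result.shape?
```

(5, 2)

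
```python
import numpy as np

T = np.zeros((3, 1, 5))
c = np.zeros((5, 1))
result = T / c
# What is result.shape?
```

(3, 5, 5)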